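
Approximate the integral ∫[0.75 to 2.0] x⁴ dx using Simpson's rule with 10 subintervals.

f(x) = x⁴
a = 0.75, b = 2.0, n = 10
h = (b - a)/n = 0.125000

Simpson's rule: (h/3)[f(x₀) + 4f(x₁) + 2f(x₂) + ... + f(xₙ)]

x_0 = 0.7500, f(x_0) = 0.316406, coefficient = 1
x_1 = 0.8750, f(x_1) = 0.586182, coefficient = 4
x_2 = 1.0000, f(x_2) = 1.000000, coefficient = 2
x_3 = 1.1250, f(x_3) = 1.601807, coefficient = 4
x_4 = 1.2500, f(x_4) = 2.441406, coefficient = 2
x_5 = 1.3750, f(x_5) = 3.574463, coefficient = 4
x_6 = 1.5000, f(x_6) = 5.062500, coefficient = 2
x_7 = 1.6250, f(x_7) = 6.972900, coefficient = 4
x_8 = 1.7500, f(x_8) = 9.378906, coefficient = 2
x_9 = 1.8750, f(x_9) = 12.359619, coefficient = 4
x_10 = 2.0000, f(x_10) = 16.000000, coefficient = 1

I ≈ (0.125000/3) × 152.461914 = 6.352580
Exact value: 6.352539
Error: 0.000041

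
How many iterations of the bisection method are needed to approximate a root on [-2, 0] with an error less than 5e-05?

We need (b-a)/2^n ≤ 5e-05
(0 - (-2))/2^n ≤ 5e-05
2/2^n ≤ 5e-05
2^n ≥ 40000
n ≥ log₂(40000) = 15.29
n ≥ 16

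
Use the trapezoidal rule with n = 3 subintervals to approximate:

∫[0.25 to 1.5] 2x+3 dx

f(x) = 2x+3
a = 0.25, b = 1.5, n = 3
h = (b - a)/n = 0.416667

Trapezoidal rule: (h/2)[f(x₀) + 2f(x₁) + 2f(x₂) + ... + f(xₙ)]

x_0 = 0.2500, f(x_0) = 3.500000, coefficient = 1
x_1 = 0.6667, f(x_1) = 4.333333, coefficient = 2
x_2 = 1.0833, f(x_2) = 5.166667, coefficient = 2
x_3 = 1.5000, f(x_3) = 6.000000, coefficient = 1

I ≈ (0.416667/2) × 28.500000 = 5.937500
Exact value: 5.937500
Error: 0.000000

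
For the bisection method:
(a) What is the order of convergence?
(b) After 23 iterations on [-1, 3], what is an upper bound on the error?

(a) Bisection has linear (order 1) convergence; the error is halved each step.

(b) Error bound = (b-a)/2^n = (3 - (-1))/2^{23}
    = 4/2^{23}

(a) 1 (linear); (b) error ≤ 4.77e-07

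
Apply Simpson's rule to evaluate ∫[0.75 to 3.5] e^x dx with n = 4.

f(x) = e^x
a = 0.75, b = 3.5, n = 4
h = (b - a)/n = 0.687500

Simpson's rule: (h/3)[f(x₀) + 4f(x₁) + 2f(x₂) + ... + f(xₙ)]

x_0 = 0.7500, f(x_0) = 2.117000, coefficient = 1
x_1 = 1.4375, f(x_1) = 4.210157, coefficient = 4
x_2 = 2.1250, f(x_2) = 8.372897, coefficient = 2
x_3 = 2.8125, f(x_3) = 16.651495, coefficient = 4
x_4 = 3.5000, f(x_4) = 33.115452, coefficient = 1

I ≈ (0.687500/3) × 135.424856 = 31.034863
Exact value: 30.998452
Error: 0.036411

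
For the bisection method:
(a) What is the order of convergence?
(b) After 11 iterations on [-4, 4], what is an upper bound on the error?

(a) Bisection has linear (order 1) convergence; the error is halved each step.

(b) Error bound = (b-a)/2^n = (4 - (-4))/2^{11}
    = 8/2^{11}

(a) 1 (linear); (b) error ≤ 3.91e-03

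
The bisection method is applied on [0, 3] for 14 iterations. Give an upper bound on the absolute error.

Bisection error bound: |error| ≤ (b-a)/2^n
|error| ≤ (3 - 0)/2^14 = 3/2^14
|error| ≤ 0.0001831055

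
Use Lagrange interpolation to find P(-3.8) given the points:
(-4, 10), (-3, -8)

Lagrange interpolation formula:
P(x) = Σ yᵢ × Lᵢ(x)
where Lᵢ(x) = Π_{j≠i} (x - xⱼ)/(xᵢ - xⱼ)

L_0(-3.8) = (-3.8 - (-3))/(-4 - (-3)) = 0.800000
L_1(-3.8) = (-3.8 - (-4))/(-3 - (-4)) = 0.200000

P(-3.8) = 10×L_0(-3.8) + (-8)×L_1(-3.8)
P(-3.8) = 6.400000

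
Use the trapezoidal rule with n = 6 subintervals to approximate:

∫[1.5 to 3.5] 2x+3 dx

f(x) = 2x+3
a = 1.5, b = 3.5, n = 6
h = (b - a)/n = 0.333333

Trapezoidal rule: (h/2)[f(x₀) + 2f(x₁) + 2f(x₂) + ... + f(xₙ)]

x_0 = 1.5000, f(x_0) = 6.000000, coefficient = 1
x_1 = 1.8333, f(x_1) = 6.666667, coefficient = 2
x_2 = 2.1667, f(x_2) = 7.333333, coefficient = 2
x_3 = 2.5000, f(x_3) = 8.000000, coefficient = 2
x_4 = 2.8333, f(x_4) = 8.666667, coefficient = 2
x_5 = 3.1667, f(x_5) = 9.333333, coefficient = 2
x_6 = 3.5000, f(x_6) = 10.000000, coefficient = 1

I ≈ (0.333333/2) × 96.000000 = 16.000000
Exact value: 16.000000
Error: 0.000000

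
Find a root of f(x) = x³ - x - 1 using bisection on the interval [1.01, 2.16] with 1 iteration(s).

f(x) = x³ - x - 1
Initial interval: [1.01, 2.16]

Iteration 1:
  c_1 = (1.010000 + 2.160000)/2 = 1.585000
  f(c_1) = f(1.585000) = 1.396877
  f(a) × f(c) < 0, new interval: [1.010000, 1.585000]

After 1 iteration(s), the approximation is c_1 = 1.585000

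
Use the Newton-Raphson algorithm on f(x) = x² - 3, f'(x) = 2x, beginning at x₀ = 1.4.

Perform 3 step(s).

f(x) = x² - 3
f'(x) = 2x
x₀ = 1.4

Newton-Raphson formula: x_{n+1} = x_n - f(x_n)/f'(x_n)

Iteration 1:
  f(1.400000) = -1.040000
  f'(1.400000) = 2.800000
  x_1 = 1.400000 - (-1.040000)/2.800000 = 1.771429
Iteration 2:
  f(1.771429) = 0.137959
  f'(1.771429) = 3.542857
  x_2 = 1.771429 - 0.137959/3.542857 = 1.732488
Iteration 3:
  f(1.732488) = 0.001516
  f'(1.732488) = 3.464977
  x_3 = 1.732488 - 0.001516/3.464977 = 1.732051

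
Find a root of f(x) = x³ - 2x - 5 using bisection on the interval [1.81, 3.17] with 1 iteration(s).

f(x) = x³ - 2x - 5
Initial interval: [1.81, 3.17]

Iteration 1:
  c_1 = (1.810000 + 3.170000)/2 = 2.490000
  f(c_1) = f(2.490000) = 5.458249
  f(a) × f(c) < 0, new interval: [1.810000, 2.490000]

After 1 iteration(s), the approximation is c_1 = 2.490000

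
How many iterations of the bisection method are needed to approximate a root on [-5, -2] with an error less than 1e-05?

We need (b-a)/2^n ≤ 1e-05
(-2 - (-5))/2^n ≤ 1e-05
3/2^n ≤ 1e-05
2^n ≥ 300000
n ≥ log₂(300000) = 18.19
n ≥ 19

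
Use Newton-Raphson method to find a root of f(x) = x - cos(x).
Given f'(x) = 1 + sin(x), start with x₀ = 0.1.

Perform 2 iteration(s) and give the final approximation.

f(x) = x - cos(x)
f'(x) = 1 + sin(x)
x₀ = 0.1

Newton-Raphson formula: x_{n+1} = x_n - f(x_n)/f'(x_n)

Iteration 1:
  f(0.100000) = -0.895004
  f'(0.100000) = 1.099833
  x_1 = 0.100000 - (-0.895004)/1.099833 = 0.913763
Iteration 2:
  f(0.913763) = 0.302993
  f'(0.913763) = 1.791808
  x_2 = 0.913763 - 0.302993/1.791808 = 0.744664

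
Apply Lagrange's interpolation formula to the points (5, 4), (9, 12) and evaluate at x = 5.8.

Lagrange interpolation formula:
P(x) = Σ yᵢ × Lᵢ(x)
where Lᵢ(x) = Π_{j≠i} (x - xⱼ)/(xᵢ - xⱼ)

L_0(5.8) = (5.8 - 9)/(5 - 9) = 0.800000
L_1(5.8) = (5.8 - 5)/(9 - 5) = 0.200000

P(5.8) = 4×L_0(5.8) + 12×L_1(5.8)
P(5.8) = 5.600000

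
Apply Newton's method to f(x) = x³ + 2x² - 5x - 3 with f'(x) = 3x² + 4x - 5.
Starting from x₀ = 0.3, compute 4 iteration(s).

f(x) = x³ + 2x² - 5x - 3
f'(x) = 3x² + 4x - 5
x₀ = 0.3

Newton-Raphson formula: x_{n+1} = x_n - f(x_n)/f'(x_n)

Iteration 1:
  f(0.300000) = -4.293000
  f'(0.300000) = -3.530000
  x_1 = 0.300000 - (-4.293000)/(-3.530000) = -0.916147
Iteration 2:
  f(-0.916147) = 2.490442
  f'(-0.916147) = -6.146612
  x_2 = -0.916147 - 2.490442/(-6.146612) = -0.510974
Iteration 3:
  f(-0.510974) = -0.056353
  f'(-0.510974) = -6.260613
  x_3 = -0.510974 - (-0.056353)/(-6.260613) = -0.519975
Iteration 4:
  f(-0.519975) = 0.000037
  f'(-0.519975) = -6.268778
  x_4 = -0.519975 - 0.000037/(-6.268778) = -0.519969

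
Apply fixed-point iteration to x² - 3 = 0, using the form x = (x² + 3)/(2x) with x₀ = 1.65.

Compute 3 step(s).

Equation: x² - 3 = 0
Fixed-point form: x = (x² + 3)/(2x)
x₀ = 1.65

x_1 = g(1.650000) = 1.734091
x_2 = g(1.734091) = 1.732052
x_3 = g(1.732052) = 1.732051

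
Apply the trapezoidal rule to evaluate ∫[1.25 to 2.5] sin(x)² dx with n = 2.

f(x) = sin(x)²
a = 1.25, b = 2.5, n = 2
h = (b - a)/n = 0.625000

Trapezoidal rule: (h/2)[f(x₀) + 2f(x₁) + 2f(x₂) + ... + f(xₙ)]

x_0 = 1.2500, f(x_0) = 0.900572, coefficient = 1
x_1 = 1.8750, f(x_1) = 0.910280, coefficient = 2
x_2 = 2.5000, f(x_2) = 0.358169, coefficient = 1

I ≈ (0.625000/2) × 3.079300 = 0.962281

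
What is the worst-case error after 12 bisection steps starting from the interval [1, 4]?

Bisection error bound: |error| ≤ (b-a)/2^n
|error| ≤ (4 - 1)/2^12 = 3/2^12
|error| ≤ 0.0007324219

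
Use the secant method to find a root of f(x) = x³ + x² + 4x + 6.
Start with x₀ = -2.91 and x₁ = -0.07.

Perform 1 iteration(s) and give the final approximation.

f(x) = x³ + x² + 4x + 6
x₀ = -2.91, x₁ = -0.07

Secant formula: x_{n+1} = x_n - f(x_n)(x_n - x_{n-1})/(f(x_n) - f(x_{n-1}))

Iteration 1:
  f(-2.910000) = -21.814071
  f(-0.070000) = 5.724557
  x_2 = -0.070000 - 5.724557×(-0.070000 - (-2.910000))/(5.724557 - (-21.814071))
       = -0.660361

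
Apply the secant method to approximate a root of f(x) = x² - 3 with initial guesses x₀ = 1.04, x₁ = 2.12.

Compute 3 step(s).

f(x) = x² - 3
x₀ = 1.04, x₁ = 2.12

Secant formula: x_{n+1} = x_n - f(x_n)(x_n - x_{n-1})/(f(x_n) - f(x_{n-1}))

Iteration 1:
  f(1.040000) = -1.918400
  f(2.120000) = 1.494400
  x_2 = 2.120000 - 1.494400×(2.120000 - 1.040000)/(1.494400 - (-1.918400))
       = 1.647089
Iteration 2:
  f(2.120000) = 1.494400
  f(1.647089) = -0.287099
  x_3 = 1.647089 - (-0.287099)×(1.647089 - 2.120000)/(-0.287099 - 1.494400)
       = 1.723301
Iteration 3:
  f(1.647089) = -0.287099
  f(1.723301) = -0.030233
  x_4 = 1.723301 - (-0.030233)×(1.723301 - 1.647089)/(-0.030233 - (-0.287099))
       = 1.732271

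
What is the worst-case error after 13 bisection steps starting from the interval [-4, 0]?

Bisection error bound: |error| ≤ (b-a)/2^n
|error| ≤ (0 - (-4))/2^13 = 4/2^13
|error| ≤ 0.0004882812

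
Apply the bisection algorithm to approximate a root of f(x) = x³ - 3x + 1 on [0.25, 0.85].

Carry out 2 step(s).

f(x) = x³ - 3x + 1
Initial interval: [0.25, 0.85]

Iteration 1:
  c_1 = (0.250000 + 0.850000)/2 = 0.550000
  f(c_1) = f(0.550000) = -0.483625
  f(a) × f(c) < 0, new interval: [0.250000, 0.550000]
Iteration 2:
  c_2 = (0.250000 + 0.550000)/2 = 0.400000
  f(c_2) = f(0.400000) = -0.136000
  f(a) × f(c) < 0, new interval: [0.250000, 0.400000]

After 2 iteration(s), the approximation is c_2 = 0.400000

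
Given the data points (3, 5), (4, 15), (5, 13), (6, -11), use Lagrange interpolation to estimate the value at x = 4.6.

Lagrange interpolation formula:
P(x) = Σ yᵢ × Lᵢ(x)
where Lᵢ(x) = Π_{j≠i} (x - xⱼ)/(xᵢ - xⱼ)

L_0(4.6) = (4.6 - 4)/(3 - 4) × (4.6 - 5)/(3 - 5) × (4.6 - 6)/(3 - 6) = -0.056000
L_1(4.6) = (4.6 - 3)/(4 - 3) × (4.6 - 5)/(4 - 5) × (4.6 - 6)/(4 - 6) = 0.448000
L_2(4.6) = (4.6 - 3)/(5 - 3) × (4.6 - 4)/(5 - 4) × (4.6 - 6)/(5 - 6) = 0.672000
L_3(4.6) = (4.6 - 3)/(6 - 3) × (4.6 - 4)/(6 - 4) × (4.6 - 5)/(6 - 5) = -0.064000

P(4.6) = 5×L_0(4.6) + 15×L_1(4.6) + 13×L_2(4.6) + (-11)×L_3(4.6)
P(4.6) = 15.880000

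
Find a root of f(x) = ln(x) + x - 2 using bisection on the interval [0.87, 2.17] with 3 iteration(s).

f(x) = ln(x) + x - 2
Initial interval: [0.87, 2.17]

Iteration 1:
  c_1 = (0.870000 + 2.170000)/2 = 1.520000
  f(c_1) = f(1.520000) = -0.061290
  f(a) × f(c) ≥ 0, new interval: [1.520000, 2.170000]
Iteration 2:
  c_2 = (1.520000 + 2.170000)/2 = 1.845000
  f(c_2) = f(1.845000) = 0.457479
  f(a) × f(c) < 0, new interval: [1.520000, 1.845000]
Iteration 3:
  c_3 = (1.520000 + 1.845000)/2 = 1.682500
  f(c_3) = f(1.682500) = 0.202781
  f(a) × f(c) < 0, new interval: [1.520000, 1.682500]

After 3 iteration(s), the approximation is c_3 = 1.682500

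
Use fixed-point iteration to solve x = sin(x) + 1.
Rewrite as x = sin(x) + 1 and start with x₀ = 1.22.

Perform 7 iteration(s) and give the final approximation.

Equation: x = sin(x) + 1
Fixed-point form: x = sin(x) + 1
x₀ = 1.22

x_1 = g(1.220000) = 1.939099
x_2 = g(1.939099) = 1.932940
x_3 = g(1.932940) = 1.935140
x_4 = g(1.935140) = 1.934358
x_5 = g(1.934358) = 1.934636
x_6 = g(1.934636) = 1.934537
x_7 = g(1.934537) = 1.934572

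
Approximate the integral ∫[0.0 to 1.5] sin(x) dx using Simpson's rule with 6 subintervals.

f(x) = sin(x)
a = 0.0, b = 1.5, n = 6
h = (b - a)/n = 0.250000

Simpson's rule: (h/3)[f(x₀) + 4f(x₁) + 2f(x₂) + ... + f(xₙ)]

x_0 = 0.0000, f(x_0) = 0.000000, coefficient = 1
x_1 = 0.2500, f(x_1) = 0.247404, coefficient = 4
x_2 = 0.5000, f(x_2) = 0.479426, coefficient = 2
x_3 = 0.7500, f(x_3) = 0.681639, coefficient = 4
x_4 = 1.0000, f(x_4) = 0.841471, coefficient = 2
x_5 = 1.2500, f(x_5) = 0.948985, coefficient = 4
x_6 = 1.5000, f(x_6) = 0.997495, coefficient = 1

I ≈ (0.250000/3) × 11.151397 = 0.929283
Exact value: 0.929263
Error: 0.000020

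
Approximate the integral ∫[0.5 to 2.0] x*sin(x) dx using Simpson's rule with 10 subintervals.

f(x) = x*sin(x)
a = 0.5, b = 2.0, n = 10
h = (b - a)/n = 0.150000

Simpson's rule: (h/3)[f(x₀) + 4f(x₁) + 2f(x₂) + ... + f(xₙ)]

x_0 = 0.5000, f(x_0) = 0.239713, coefficient = 1
x_1 = 0.6500, f(x_1) = 0.393371, coefficient = 4
x_2 = 0.8000, f(x_2) = 0.573885, coefficient = 2
x_3 = 0.9500, f(x_3) = 0.772745, coefficient = 4
x_4 = 1.1000, f(x_4) = 0.980328, coefficient = 2
x_5 = 1.2500, f(x_5) = 1.186231, coefficient = 4
x_6 = 1.4000, f(x_6) = 1.379630, coefficient = 2
x_7 = 1.5500, f(x_7) = 1.549665, coefficient = 4
x_8 = 1.7000, f(x_8) = 1.685830, coefficient = 2
x_9 = 1.8500, f(x_9) = 1.778359, coefficient = 4
x_10 = 2.0000, f(x_10) = 1.818595, coefficient = 1

I ≈ (0.150000/3) × 34.019136 = 1.700957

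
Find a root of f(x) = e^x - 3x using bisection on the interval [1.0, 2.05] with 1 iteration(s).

f(x) = e^x - 3x
Initial interval: [1.0, 2.05]

Iteration 1:
  c_1 = (1.000000 + 2.050000)/2 = 1.525000
  f(c_1) = f(1.525000) = 0.020144
  f(a) × f(c) < 0, new interval: [1.000000, 1.525000]

After 1 iteration(s), the approximation is c_1 = 1.525000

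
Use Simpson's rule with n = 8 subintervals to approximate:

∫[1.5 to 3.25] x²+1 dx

f(x) = x²+1
a = 1.5, b = 3.25, n = 8
h = (b - a)/n = 0.218750

Simpson's rule: (h/3)[f(x₀) + 4f(x₁) + 2f(x₂) + ... + f(xₙ)]

x_0 = 1.5000, f(x_0) = 3.250000, coefficient = 1
x_1 = 1.7188, f(x_1) = 3.954102, coefficient = 4
x_2 = 1.9375, f(x_2) = 4.753906, coefficient = 2
x_3 = 2.1562, f(x_3) = 5.649414, coefficient = 4
x_4 = 2.3750, f(x_4) = 6.640625, coefficient = 2
x_5 = 2.5938, f(x_5) = 7.727539, coefficient = 4
x_6 = 2.8125, f(x_6) = 8.910156, coefficient = 2
x_7 = 3.0312, f(x_7) = 10.188477, coefficient = 4
x_8 = 3.2500, f(x_8) = 11.562500, coefficient = 1

I ≈ (0.218750/3) × 165.500000 = 12.067708
Exact value: 12.067708
Error: 0.000000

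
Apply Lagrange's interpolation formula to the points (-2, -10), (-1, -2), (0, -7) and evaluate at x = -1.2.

Lagrange interpolation formula:
P(x) = Σ yᵢ × Lᵢ(x)
where Lᵢ(x) = Π_{j≠i} (x - xⱼ)/(xᵢ - xⱼ)

L_0(-1.2) = (-1.2 - (-1))/(-2 - (-1)) × (-1.2 - 0)/(-2 - 0) = 0.120000
L_1(-1.2) = (-1.2 - (-2))/(-1 - (-2)) × (-1.2 - 0)/(-1 - 0) = 0.960000
L_2(-1.2) = (-1.2 - (-2))/(0 - (-2)) × (-1.2 - (-1))/(0 - (-1)) = -0.080000

P(-1.2) = (-10)×L_0(-1.2) + (-2)×L_1(-1.2) + (-7)×L_2(-1.2)
P(-1.2) = -2.560000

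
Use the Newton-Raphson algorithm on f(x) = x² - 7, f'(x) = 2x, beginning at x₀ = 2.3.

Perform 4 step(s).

f(x) = x² - 7
f'(x) = 2x
x₀ = 2.3

Newton-Raphson formula: x_{n+1} = x_n - f(x_n)/f'(x_n)

Iteration 1:
  f(2.300000) = -1.710000
  f'(2.300000) = 4.600000
  x_1 = 2.300000 - (-1.710000)/4.600000 = 2.671739
Iteration 2:
  f(2.671739) = 0.138190
  f'(2.671739) = 5.343478
  x_2 = 2.671739 - 0.138190/5.343478 = 2.645878
Iteration 3:
  f(2.645878) = 0.000669
  f'(2.645878) = 5.291755
  x_3 = 2.645878 - 0.000669/5.291755 = 2.645751
Iteration 4:
  f(2.645751) = 0.000000
  f'(2.645751) = 5.291503
  x_4 = 2.645751 - 0.000000/5.291503 = 2.645751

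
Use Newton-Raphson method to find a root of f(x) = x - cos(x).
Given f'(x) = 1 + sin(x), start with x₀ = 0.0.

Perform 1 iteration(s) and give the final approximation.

f(x) = x - cos(x)
f'(x) = 1 + sin(x)
x₀ = 0.0

Newton-Raphson formula: x_{n+1} = x_n - f(x_n)/f'(x_n)

Iteration 1:
  f(0.000000) = -1.000000
  f'(0.000000) = 1.000000
  x_1 = 0.000000 - (-1.000000)/1.000000 = 1.000000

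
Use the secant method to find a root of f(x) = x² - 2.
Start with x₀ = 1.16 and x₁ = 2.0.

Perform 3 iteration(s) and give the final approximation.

f(x) = x² - 2
x₀ = 1.16, x₁ = 2.0

Secant formula: x_{n+1} = x_n - f(x_n)(x_n - x_{n-1})/(f(x_n) - f(x_{n-1}))

Iteration 1:
  f(1.160000) = -0.654400
  f(2.000000) = 2.000000
  x_2 = 2.000000 - 2.000000×(2.000000 - 1.160000)/(2.000000 - (-0.654400))
       = 1.367089
Iteration 2:
  f(2.000000) = 2.000000
  f(1.367089) = -0.131069
  x_3 = 1.367089 - (-0.131069)×(1.367089 - 2.000000)/(-0.131069 - 2.000000)
       = 1.406015
Iteration 3:
  f(1.367089) = -0.131069
  f(1.406015) = -0.023122
  x_4 = 1.406015 - (-0.023122)×(1.406015 - 1.367089)/(-0.023122 - (-0.131069))
       = 1.414353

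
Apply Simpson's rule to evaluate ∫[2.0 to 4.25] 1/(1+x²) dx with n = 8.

f(x) = 1/(1+x²)
a = 2.0, b = 4.25, n = 8
h = (b - a)/n = 0.281250

Simpson's rule: (h/3)[f(x₀) + 4f(x₁) + 2f(x₂) + ... + f(xₙ)]

x_0 = 2.0000, f(x_0) = 0.200000, coefficient = 1
x_1 = 2.2812, f(x_1) = 0.161184, coefficient = 4
x_2 = 2.5625, f(x_2) = 0.132163, coefficient = 2
x_3 = 2.8438, f(x_3) = 0.110048, coefficient = 4
x_4 = 3.1250, f(x_4) = 0.092888, coefficient = 2
x_5 = 3.4062, f(x_5) = 0.079349, coefficient = 4
x_6 = 3.6875, f(x_6) = 0.068504, coefficient = 2
x_7 = 3.9688, f(x_7) = 0.059698, coefficient = 4
x_8 = 4.2500, f(x_8) = 0.052459, coefficient = 1

I ≈ (0.281250/3) × 2.480687 = 0.232564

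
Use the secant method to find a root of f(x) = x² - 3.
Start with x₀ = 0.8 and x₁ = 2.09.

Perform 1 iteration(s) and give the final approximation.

f(x) = x² - 3
x₀ = 0.8, x₁ = 2.09

Secant formula: x_{n+1} = x_n - f(x_n)(x_n - x_{n-1})/(f(x_n) - f(x_{n-1}))

Iteration 1:
  f(0.800000) = -2.360000
  f(2.090000) = 1.368100
  x_2 = 2.090000 - 1.368100×(2.090000 - 0.800000)/(1.368100 - (-2.360000))
       = 1.616609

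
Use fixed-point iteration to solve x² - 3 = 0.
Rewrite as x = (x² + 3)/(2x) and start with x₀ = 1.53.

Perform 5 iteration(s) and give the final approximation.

Equation: x² - 3 = 0
Fixed-point form: x = (x² + 3)/(2x)
x₀ = 1.53

x_1 = g(1.530000) = 1.745392
x_2 = g(1.745392) = 1.732102
x_3 = g(1.732102) = 1.732051
x_4 = g(1.732051) = 1.732051
x_5 = g(1.732051) = 1.732051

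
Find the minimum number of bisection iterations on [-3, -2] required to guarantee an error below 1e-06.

We need (b-a)/2^n ≤ 1e-06
(-2 - (-3))/2^n ≤ 1e-06
1/2^n ≤ 1e-06
2^n ≥ 1000000
n ≥ log₂(1000000) = 19.93
n ≥ 20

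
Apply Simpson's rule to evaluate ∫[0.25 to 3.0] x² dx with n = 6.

f(x) = x²
a = 0.25, b = 3.0, n = 6
h = (b - a)/n = 0.458333

Simpson's rule: (h/3)[f(x₀) + 4f(x₁) + 2f(x₂) + ... + f(xₙ)]

x_0 = 0.2500, f(x_0) = 0.062500, coefficient = 1
x_1 = 0.7083, f(x_1) = 0.501736, coefficient = 4
x_2 = 1.1667, f(x_2) = 1.361111, coefficient = 2
x_3 = 1.6250, f(x_3) = 2.640625, coefficient = 4
x_4 = 2.0833, f(x_4) = 4.340278, coefficient = 2
x_5 = 2.5417, f(x_5) = 6.460069, coefficient = 4
x_6 = 3.0000, f(x_6) = 9.000000, coefficient = 1

I ≈ (0.458333/3) × 58.875000 = 8.994792
Exact value: 8.994792
Error: 0.000000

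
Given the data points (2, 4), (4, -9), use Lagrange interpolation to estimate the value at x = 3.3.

Lagrange interpolation formula:
P(x) = Σ yᵢ × Lᵢ(x)
where Lᵢ(x) = Π_{j≠i} (x - xⱼ)/(xᵢ - xⱼ)

L_0(3.3) = (3.3 - 4)/(2 - 4) = 0.350000
L_1(3.3) = (3.3 - 2)/(4 - 2) = 0.650000

P(3.3) = 4×L_0(3.3) + (-9)×L_1(3.3)
P(3.3) = -4.450000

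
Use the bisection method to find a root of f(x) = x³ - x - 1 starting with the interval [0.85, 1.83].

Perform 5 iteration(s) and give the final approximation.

f(x) = x³ - x - 1
Initial interval: [0.85, 1.83]

Iteration 1:
  c_1 = (0.850000 + 1.830000)/2 = 1.340000
  f(c_1) = f(1.340000) = 0.066104
  f(a) × f(c) < 0, new interval: [0.850000, 1.340000]
Iteration 2:
  c_2 = (0.850000 + 1.340000)/2 = 1.095000
  f(c_2) = f(1.095000) = -0.782068
  f(a) × f(c) ≥ 0, new interval: [1.095000, 1.340000]
Iteration 3:
  c_3 = (1.095000 + 1.340000)/2 = 1.217500
  f(c_3) = f(1.217500) = -0.412792
  f(a) × f(c) ≥ 0, new interval: [1.217500, 1.340000]
Iteration 4:
  c_4 = (1.217500 + 1.340000)/2 = 1.278750
  f(c_4) = f(1.278750) = -0.187736
  f(a) × f(c) ≥ 0, new interval: [1.278750, 1.340000]
Iteration 5:
  c_5 = (1.278750 + 1.340000)/2 = 1.309375
  f(c_5) = f(1.309375) = -0.064500
  f(a) × f(c) ≥ 0, new interval: [1.309375, 1.340000]

After 5 iteration(s), the approximation is c_5 = 1.309375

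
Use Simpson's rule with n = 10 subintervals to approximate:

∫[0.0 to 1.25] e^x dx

f(x) = e^x
a = 0.0, b = 1.25, n = 10
h = (b - a)/n = 0.125000

Simpson's rule: (h/3)[f(x₀) + 4f(x₁) + 2f(x₂) + ... + f(xₙ)]

x_0 = 0.0000, f(x_0) = 1.000000, coefficient = 1
x_1 = 0.1250, f(x_1) = 1.133148, coefficient = 4
x_2 = 0.2500, f(x_2) = 1.284025, coefficient = 2
x_3 = 0.3750, f(x_3) = 1.454991, coefficient = 4
x_4 = 0.5000, f(x_4) = 1.648721, coefficient = 2
x_5 = 0.6250, f(x_5) = 1.868246, coefficient = 4
x_6 = 0.7500, f(x_6) = 2.117000, coefficient = 2
x_7 = 0.8750, f(x_7) = 2.398875, coefficient = 4
x_8 = 1.0000, f(x_8) = 2.718282, coefficient = 2
x_9 = 1.1250, f(x_9) = 3.080217, coefficient = 4
x_10 = 1.2500, f(x_10) = 3.490343, coefficient = 1

I ≈ (0.125000/3) × 59.768312 = 2.490346
Exact value: 2.490343
Error: 0.000003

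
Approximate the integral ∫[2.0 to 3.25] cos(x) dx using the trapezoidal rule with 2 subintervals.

f(x) = cos(x)
a = 2.0, b = 3.25, n = 2
h = (b - a)/n = 0.625000

Trapezoidal rule: (h/2)[f(x₀) + 2f(x₁) + 2f(x₂) + ... + f(xₙ)]

x_0 = 2.0000, f(x_0) = -0.416147, coefficient = 1
x_1 = 2.6250, f(x_1) = -0.869507, coefficient = 2
x_2 = 3.2500, f(x_2) = -0.994130, coefficient = 1

I ≈ (0.625000/2) × -3.149291 = -0.984153
Exact value: -1.017493
Error: 0.033339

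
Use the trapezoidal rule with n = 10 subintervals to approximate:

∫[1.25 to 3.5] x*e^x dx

f(x) = x*e^x
a = 1.25, b = 3.5, n = 10
h = (b - a)/n = 0.225000

Trapezoidal rule: (h/2)[f(x₀) + 2f(x₁) + 2f(x₂) + ... + f(xₙ)]

x_0 = 1.2500, f(x_0) = 4.362929, coefficient = 1
x_1 = 1.4750, f(x_1) = 6.447278, coefficient = 2
x_2 = 1.7000, f(x_2) = 9.305711, coefficient = 2
x_3 = 1.9250, f(x_3) = 13.196161, coefficient = 2
x_4 = 2.1500, f(x_4) = 18.457446, coefficient = 2
x_5 = 2.3750, f(x_5) = 25.533656, coefficient = 2
x_6 = 2.6000, f(x_6) = 35.005719, coefficient = 2
x_7 = 2.8250, f(x_7) = 47.632170, coefficient = 2
x_8 = 3.0500, f(x_8) = 64.401800, coefficient = 2
x_9 = 3.2750, f(x_9) = 86.601563, coefficient = 2
x_10 = 3.5000, f(x_10) = 115.904082, coefficient = 1

I ≈ (0.225000/2) × 733.430018 = 82.510877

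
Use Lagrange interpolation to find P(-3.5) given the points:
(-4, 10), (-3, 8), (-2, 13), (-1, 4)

Lagrange interpolation formula:
P(x) = Σ yᵢ × Lᵢ(x)
where Lᵢ(x) = Π_{j≠i} (x - xⱼ)/(xᵢ - xⱼ)

L_0(-3.5) = (-3.5 - (-3))/(-4 - (-3)) × (-3.5 - (-2))/(-4 - (-2)) × (-3.5 - (-1))/(-4 - (-1)) = 0.312500
L_1(-3.5) = (-3.5 - (-4))/(-3 - (-4)) × (-3.5 - (-2))/(-3 - (-2)) × (-3.5 - (-1))/(-3 - (-1)) = 0.937500
L_2(-3.5) = (-3.5 - (-4))/(-2 - (-4)) × (-3.5 - (-3))/(-2 - (-3)) × (-3.5 - (-1))/(-2 - (-1)) = -0.312500
L_3(-3.5) = (-3.5 - (-4))/(-1 - (-4)) × (-3.5 - (-3))/(-1 - (-3)) × (-3.5 - (-2))/(-1 - (-2)) = 0.062500

P(-3.5) = 10×L_0(-3.5) + 8×L_1(-3.5) + 13×L_2(-3.5) + 4×L_3(-3.5)
P(-3.5) = 6.812500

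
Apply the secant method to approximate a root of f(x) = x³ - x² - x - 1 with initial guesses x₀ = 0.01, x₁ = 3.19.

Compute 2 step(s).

f(x) = x³ - x² - x - 1
x₀ = 0.01, x₁ = 3.19

Secant formula: x_{n+1} = x_n - f(x_n)(x_n - x_{n-1})/(f(x_n) - f(x_{n-1}))

Iteration 1:
  f(0.010000) = -1.010099
  f(3.190000) = 18.095659
  x_2 = 3.190000 - 18.095659×(3.190000 - 0.010000)/(18.095659 - (-1.010099))
       = 0.178123
Iteration 2:
  f(3.190000) = 18.095659
  f(0.178123) = -1.204199
  x_3 = 0.178123 - (-1.204199)×(0.178123 - 3.190000)/(-1.204199 - 18.095659)
       = 0.366047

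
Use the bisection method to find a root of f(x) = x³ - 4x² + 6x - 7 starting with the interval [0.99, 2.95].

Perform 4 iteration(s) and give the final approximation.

f(x) = x³ - 4x² + 6x - 7
Initial interval: [0.99, 2.95]

Iteration 1:
  c_1 = (0.990000 + 2.950000)/2 = 1.970000
  f(c_1) = f(1.970000) = -3.058227
  f(a) × f(c) ≥ 0, new interval: [1.970000, 2.950000]
Iteration 2:
  c_2 = (1.970000 + 2.950000)/2 = 2.460000
  f(c_2) = f(2.460000) = -1.559464
  f(a) × f(c) ≥ 0, new interval: [2.460000, 2.950000]
Iteration 3:
  c_3 = (2.460000 + 2.950000)/2 = 2.705000
  f(c_3) = f(2.705000) = -0.245547
  f(a) × f(c) ≥ 0, new interval: [2.705000, 2.950000]
Iteration 4:
  c_4 = (2.705000 + 2.950000)/2 = 2.827500
  f(c_4) = f(2.827500) = 0.591148
  f(a) × f(c) < 0, new interval: [2.705000, 2.827500]

After 4 iteration(s), the approximation is c_4 = 2.827500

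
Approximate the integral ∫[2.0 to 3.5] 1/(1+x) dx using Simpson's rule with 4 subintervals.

f(x) = 1/(1+x)
a = 2.0, b = 3.5, n = 4
h = (b - a)/n = 0.375000

Simpson's rule: (h/3)[f(x₀) + 4f(x₁) + 2f(x₂) + ... + f(xₙ)]

x_0 = 2.0000, f(x_0) = 0.333333, coefficient = 1
x_1 = 2.3750, f(x_1) = 0.296296, coefficient = 4
x_2 = 2.7500, f(x_2) = 0.266667, coefficient = 2
x_3 = 3.1250, f(x_3) = 0.242424, coefficient = 4
x_4 = 3.5000, f(x_4) = 0.222222, coefficient = 1

I ≈ (0.375000/3) × 3.243771 = 0.405471
Exact value: 0.405465
Error: 0.000006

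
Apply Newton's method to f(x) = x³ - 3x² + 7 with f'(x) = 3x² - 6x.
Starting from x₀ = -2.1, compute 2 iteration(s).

f(x) = x³ - 3x² + 7
f'(x) = 3x² - 6x
x₀ = -2.1

Newton-Raphson formula: x_{n+1} = x_n - f(x_n)/f'(x_n)

Iteration 1:
  f(-2.100000) = -15.491000
  f'(-2.100000) = 25.830000
  x_1 = -2.100000 - (-15.491000)/25.830000 = -1.500271
Iteration 2:
  f(-1.500271) = -3.129269
  f'(-1.500271) = 15.754065
  x_2 = -1.500271 - (-3.129269)/15.754065 = -1.301639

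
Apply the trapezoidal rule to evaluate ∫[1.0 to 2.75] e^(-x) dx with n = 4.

f(x) = e^(-x)
a = 1.0, b = 2.75, n = 4
h = (b - a)/n = 0.437500

Trapezoidal rule: (h/2)[f(x₀) + 2f(x₁) + 2f(x₂) + ... + f(xₙ)]

x_0 = 1.0000, f(x_0) = 0.367879, coefficient = 1
x_1 = 1.4375, f(x_1) = 0.237521, coefficient = 2
x_2 = 1.8750, f(x_2) = 0.153355, coefficient = 2
x_3 = 2.3125, f(x_3) = 0.099013, coefficient = 2
x_4 = 2.7500, f(x_4) = 0.063928, coefficient = 1

I ≈ (0.437500/2) × 1.411586 = 0.308784
Exact value: 0.303952
Error: 0.004833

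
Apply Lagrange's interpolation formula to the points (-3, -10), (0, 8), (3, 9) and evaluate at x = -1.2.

Lagrange interpolation formula:
P(x) = Σ yᵢ × Lᵢ(x)
where Lᵢ(x) = Π_{j≠i} (x - xⱼ)/(xᵢ - xⱼ)

L_0(-1.2) = (-1.2 - 0)/(-3 - 0) × (-1.2 - 3)/(-3 - 3) = 0.280000
L_1(-1.2) = (-1.2 - (-3))/(0 - (-3)) × (-1.2 - 3)/(0 - 3) = 0.840000
L_2(-1.2) = (-1.2 - (-3))/(3 - (-3)) × (-1.2 - 0)/(3 - 0) = -0.120000

P(-1.2) = (-10)×L_0(-1.2) + 8×L_1(-1.2) + 9×L_2(-1.2)
P(-1.2) = 2.840000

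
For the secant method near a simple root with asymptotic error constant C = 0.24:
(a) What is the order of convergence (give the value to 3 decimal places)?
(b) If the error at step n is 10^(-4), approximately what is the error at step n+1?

(a) Secant method has superlinear convergence with order φ = (1+√5)/2 ≈ 1.618.
    This means |e_{n+1}| ≈ C|e_n|^1.618.

(b) With |e_n| = 10^(-4) and C = 0.24:
    |e_{n+1}| ≈ 0.24 × (10^(-4))^1.618 = 0.24 × 10^(-6.47)

(a) ≈ 1.618 (golden ratio); (b) |e_{n+1}| ≈ 8.092e-08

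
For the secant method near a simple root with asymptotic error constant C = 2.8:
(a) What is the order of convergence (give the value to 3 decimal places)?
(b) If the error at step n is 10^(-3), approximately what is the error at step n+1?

(a) Secant method has superlinear convergence with order φ = (1+√5)/2 ≈ 1.618.
    This means |e_{n+1}| ≈ C|e_n|^1.618.

(b) With |e_n| = 10^(-3) and C = 2.8:
    |e_{n+1}| ≈ 2.8 × (10^(-3))^1.618 = 2.8 × 10^(-4.85)

(a) ≈ 1.618 (golden ratio); (b) |e_{n+1}| ≈ 3.918e-05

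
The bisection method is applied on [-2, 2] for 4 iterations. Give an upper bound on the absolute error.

Bisection error bound: |error| ≤ (b-a)/2^n
|error| ≤ (2 - (-2))/2^4 = 4/2^4
|error| ≤ 0.2500000000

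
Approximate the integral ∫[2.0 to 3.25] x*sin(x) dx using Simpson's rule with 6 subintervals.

f(x) = x*sin(x)
a = 2.0, b = 3.25, n = 6
h = (b - a)/n = 0.208333

Simpson's rule: (h/3)[f(x₀) + 4f(x₁) + 2f(x₂) + ... + f(xₙ)]

x_0 = 2.0000, f(x_0) = 1.818595, coefficient = 1
x_1 = 2.2083, f(x_1) = 1.774538, coefficient = 4
x_2 = 2.4167, f(x_2) = 1.602443, coefficient = 2
x_3 = 2.6250, f(x_3) = 1.296541, coefficient = 4
x_4 = 2.8333, f(x_4) = 0.859635, coefficient = 2
x_5 = 3.0417, f(x_5) = 0.303436, coefficient = 4
x_6 = 3.2500, f(x_6) = -0.351634, coefficient = 1

I ≈ (0.208333/3) × 19.889174 = 1.381193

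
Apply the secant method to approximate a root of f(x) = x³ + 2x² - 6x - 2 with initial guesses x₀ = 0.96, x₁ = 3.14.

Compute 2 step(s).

f(x) = x³ + 2x² - 6x - 2
x₀ = 0.96, x₁ = 3.14

Secant formula: x_{n+1} = x_n - f(x_n)(x_n - x_{n-1})/(f(x_n) - f(x_{n-1}))

Iteration 1:
  f(0.960000) = -5.032064
  f(3.140000) = 29.838344
  x_2 = 3.140000 - 29.838344×(3.140000 - 0.960000)/(29.838344 - (-5.032064))
       = 1.274591
Iteration 2:
  f(3.140000) = 29.838344
  f(1.274591) = -4.327706
  x_3 = 1.274591 - (-4.327706)×(1.274591 - 3.140000)/(-4.327706 - 29.838344)
       = 1.510876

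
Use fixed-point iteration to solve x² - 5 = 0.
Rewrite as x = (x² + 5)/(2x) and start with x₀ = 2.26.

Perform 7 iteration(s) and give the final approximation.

Equation: x² - 5 = 0
Fixed-point form: x = (x² + 5)/(2x)
x₀ = 2.26

x_1 = g(2.260000) = 2.236195
x_2 = g(2.236195) = 2.236068
x_3 = g(2.236068) = 2.236068
x_4 = g(2.236068) = 2.236068
x_5 = g(2.236068) = 2.236068
x_6 = g(2.236068) = 2.236068
x_7 = g(2.236068) = 2.236068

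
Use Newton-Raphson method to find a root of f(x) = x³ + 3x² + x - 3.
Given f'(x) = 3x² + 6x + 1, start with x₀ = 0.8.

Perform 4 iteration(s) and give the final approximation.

f(x) = x³ + 3x² + x - 3
f'(x) = 3x² + 6x + 1
x₀ = 0.8

Newton-Raphson formula: x_{n+1} = x_n - f(x_n)/f'(x_n)

Iteration 1:
  f(0.800000) = 0.232000
  f'(0.800000) = 7.720000
  x_1 = 0.800000 - 0.232000/7.720000 = 0.769948
Iteration 2:
  f(0.769948) = 0.004850
  f'(0.769948) = 7.398150
  x_2 = 0.769948 - 0.004850/7.398150 = 0.769293
Iteration 3:
  f(0.769293) = 0.000002
  f'(0.769293) = 7.391190
  x_3 = 0.769293 - 0.000002/7.391190 = 0.769292
Iteration 4:
  f(0.769292) = 0.000000
  f'(0.769292) = 7.391186
  x_4 = 0.769292 - 0.000000/7.391186 = 0.769292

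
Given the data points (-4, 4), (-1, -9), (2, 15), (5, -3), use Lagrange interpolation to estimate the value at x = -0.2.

Lagrange interpolation formula:
P(x) = Σ yᵢ × Lᵢ(x)
where Lᵢ(x) = Π_{j≠i} (x - xⱼ)/(xᵢ - xⱼ)

L_0(-0.2) = (-0.2 - (-1))/(-4 - (-1)) × (-0.2 - 2)/(-4 - 2) × (-0.2 - 5)/(-4 - 5) = -0.056494
L_1(-0.2) = (-0.2 - (-4))/(-1 - (-4)) × (-0.2 - 2)/(-1 - 2) × (-0.2 - 5)/(-1 - 5) = 0.805037
L_2(-0.2) = (-0.2 - (-4))/(2 - (-4)) × (-0.2 - (-1))/(2 - (-1)) × (-0.2 - 5)/(2 - 5) = 0.292741
L_3(-0.2) = (-0.2 - (-4))/(5 - (-4)) × (-0.2 - (-1))/(5 - (-1)) × (-0.2 - 2)/(5 - 2) = -0.041284

P(-0.2) = 4×L_0(-0.2) + (-9)×L_1(-0.2) + 15×L_2(-0.2) + (-3)×L_3(-0.2)
P(-0.2) = -2.956346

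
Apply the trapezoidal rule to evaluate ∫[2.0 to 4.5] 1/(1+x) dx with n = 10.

f(x) = 1/(1+x)
a = 2.0, b = 4.5, n = 10
h = (b - a)/n = 0.250000

Trapezoidal rule: (h/2)[f(x₀) + 2f(x₁) + 2f(x₂) + ... + f(xₙ)]

x_0 = 2.0000, f(x_0) = 0.333333, coefficient = 1
x_1 = 2.2500, f(x_1) = 0.307692, coefficient = 2
x_2 = 2.5000, f(x_2) = 0.285714, coefficient = 2
x_3 = 2.7500, f(x_3) = 0.266667, coefficient = 2
x_4 = 3.0000, f(x_4) = 0.250000, coefficient = 2
x_5 = 3.2500, f(x_5) = 0.235294, coefficient = 2
x_6 = 3.5000, f(x_6) = 0.222222, coefficient = 2
x_7 = 3.7500, f(x_7) = 0.210526, coefficient = 2
x_8 = 4.0000, f(x_8) = 0.200000, coefficient = 2
x_9 = 4.2500, f(x_9) = 0.190476, coefficient = 2
x_10 = 4.5000, f(x_10) = 0.181818, coefficient = 1

I ≈ (0.250000/2) × 4.852336 = 0.606542
Exact value: 0.606136
Error: 0.000406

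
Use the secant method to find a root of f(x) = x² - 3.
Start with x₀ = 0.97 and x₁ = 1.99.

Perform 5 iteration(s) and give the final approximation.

f(x) = x² - 3
x₀ = 0.97, x₁ = 1.99

Secant formula: x_{n+1} = x_n - f(x_n)(x_n - x_{n-1})/(f(x_n) - f(x_{n-1}))

Iteration 1:
  f(0.970000) = -2.059100
  f(1.990000) = 0.960100
  x_2 = 1.990000 - 0.960100×(1.990000 - 0.970000)/(0.960100 - (-2.059100))
       = 1.665642
Iteration 2:
  f(1.990000) = 0.960100
  f(1.665642) = -0.225637
  x_3 = 1.665642 - (-0.225637)×(1.665642 - 1.990000)/(-0.225637 - 0.960100)
       = 1.727365
Iteration 3:
  f(1.665642) = -0.225637
  f(1.727365) = -0.016211
  x_4 = 1.727365 - (-0.016211)×(1.727365 - 1.665642)/(-0.016211 - (-0.225637))
       = 1.732143
Iteration 4:
  f(1.727365) = -0.016211
  f(1.732143) = 0.000318
  x_5 = 1.732143 - 0.000318×(1.732143 - 1.727365)/(0.000318 - (-0.016211))
       = 1.732051
Iteration 5:
  f(1.732143) = 0.000318
  f(1.732051) = 0.000000
  x_6 = 1.732051 - 0.000000×(1.732051 - 1.732143)/(0.000000 - 0.000318)
       = 1.732051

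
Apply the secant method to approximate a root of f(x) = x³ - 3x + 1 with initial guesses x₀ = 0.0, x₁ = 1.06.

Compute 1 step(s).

f(x) = x³ - 3x + 1
x₀ = 0.0, x₁ = 1.06

Secant formula: x_{n+1} = x_n - f(x_n)(x_n - x_{n-1})/(f(x_n) - f(x_{n-1}))

Iteration 1:
  f(0.000000) = 1.000000
  f(1.060000) = -0.988984
  x_2 = 1.060000 - (-0.988984)×(1.060000 - 0.000000)/(-0.988984 - 1.000000)
       = 0.532935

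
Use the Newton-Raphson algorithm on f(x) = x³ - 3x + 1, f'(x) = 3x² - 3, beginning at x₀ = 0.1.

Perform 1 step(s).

f(x) = x³ - 3x + 1
f'(x) = 3x² - 3
x₀ = 0.1

Newton-Raphson formula: x_{n+1} = x_n - f(x_n)/f'(x_n)

Iteration 1:
  f(0.100000) = 0.701000
  f'(0.100000) = -2.970000
  x_1 = 0.100000 - 0.701000/(-2.970000) = 0.336027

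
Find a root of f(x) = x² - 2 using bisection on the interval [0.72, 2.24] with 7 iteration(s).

f(x) = x² - 2
Initial interval: [0.72, 2.24]

Iteration 1:
  c_1 = (0.720000 + 2.240000)/2 = 1.480000
  f(c_1) = f(1.480000) = 0.190400
  f(a) × f(c) < 0, new interval: [0.720000, 1.480000]
Iteration 2:
  c_2 = (0.720000 + 1.480000)/2 = 1.100000
  f(c_2) = f(1.100000) = -0.790000
  f(a) × f(c) ≥ 0, new interval: [1.100000, 1.480000]
Iteration 3:
  c_3 = (1.100000 + 1.480000)/2 = 1.290000
  f(c_3) = f(1.290000) = -0.335900
  f(a) × f(c) ≥ 0, new interval: [1.290000, 1.480000]
Iteration 4:
  c_4 = (1.290000 + 1.480000)/2 = 1.385000
  f(c_4) = f(1.385000) = -0.081775
  f(a) × f(c) ≥ 0, new interval: [1.385000, 1.480000]
Iteration 5:
  c_5 = (1.385000 + 1.480000)/2 = 1.432500
  f(c_5) = f(1.432500) = 0.052056
  f(a) × f(c) < 0, new interval: [1.385000, 1.432500]
Iteration 6:
  c_6 = (1.385000 + 1.432500)/2 = 1.408750
  f(c_6) = f(1.408750) = -0.015423
  f(a) × f(c) ≥ 0, new interval: [1.408750, 1.432500]
Iteration 7:
  c_7 = (1.408750 + 1.432500)/2 = 1.420625
  f(c_7) = f(1.420625) = 0.018175
  f(a) × f(c) < 0, new interval: [1.408750, 1.420625]

After 7 iteration(s), the approximation is c_7 = 1.420625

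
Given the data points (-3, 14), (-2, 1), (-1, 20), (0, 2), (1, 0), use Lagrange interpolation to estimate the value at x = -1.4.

Lagrange interpolation formula:
P(x) = Σ yᵢ × Lᵢ(x)
where Lᵢ(x) = Π_{j≠i} (x - xⱼ)/(xᵢ - xⱼ)

L_0(-1.4) = (-1.4 - (-2))/(-3 - (-2)) × (-1.4 - (-1))/(-3 - (-1)) × (-1.4 - 0)/(-3 - 0) × (-1.4 - 1)/(-3 - 1) = -0.033600
L_1(-1.4) = (-1.4 - (-3))/(-2 - (-3)) × (-1.4 - (-1))/(-2 - (-1)) × (-1.4 - 0)/(-2 - 0) × (-1.4 - 1)/(-2 - 1) = 0.358400
L_2(-1.4) = (-1.4 - (-3))/(-1 - (-3)) × (-1.4 - (-2))/(-1 - (-2)) × (-1.4 - 0)/(-1 - 0) × (-1.4 - 1)/(-1 - 1) = 0.806400
L_3(-1.4) = (-1.4 - (-3))/(0 - (-3)) × (-1.4 - (-2))/(0 - (-2)) × (-1.4 - (-1))/(0 - (-1)) × (-1.4 - 1)/(0 - 1) = -0.153600
L_4(-1.4) = (-1.4 - (-3))/(1 - (-3)) × (-1.4 - (-2))/(1 - (-2)) × (-1.4 - (-1))/(1 - (-1)) × (-1.4 - 0)/(1 - 0) = 0.022400

P(-1.4) = 14×L_0(-1.4) + 1×L_1(-1.4) + 20×L_2(-1.4) + 2×L_3(-1.4) + 0×L_4(-1.4)
P(-1.4) = 15.708800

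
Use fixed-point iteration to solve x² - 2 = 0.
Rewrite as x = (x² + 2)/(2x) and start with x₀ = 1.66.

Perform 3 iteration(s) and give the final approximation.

Equation: x² - 2 = 0
Fixed-point form: x = (x² + 2)/(2x)
x₀ = 1.66

x_1 = g(1.660000) = 1.432410
x_2 = g(1.432410) = 1.414329
x_3 = g(1.414329) = 1.414214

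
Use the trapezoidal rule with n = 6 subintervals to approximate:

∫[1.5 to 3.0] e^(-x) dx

f(x) = e^(-x)
a = 1.5, b = 3.0, n = 6
h = (b - a)/n = 0.250000

Trapezoidal rule: (h/2)[f(x₀) + 2f(x₁) + 2f(x₂) + ... + f(xₙ)]

x_0 = 1.5000, f(x_0) = 0.223130, coefficient = 1
x_1 = 1.7500, f(x_1) = 0.173774, coefficient = 2
x_2 = 2.0000, f(x_2) = 0.135335, coefficient = 2
x_3 = 2.2500, f(x_3) = 0.105399, coefficient = 2
x_4 = 2.5000, f(x_4) = 0.082085, coefficient = 2
x_5 = 2.7500, f(x_5) = 0.063928, coefficient = 2
x_6 = 3.0000, f(x_6) = 0.049787, coefficient = 1

I ≈ (0.250000/2) × 1.393960 = 0.174245
Exact value: 0.173343
Error: 0.000902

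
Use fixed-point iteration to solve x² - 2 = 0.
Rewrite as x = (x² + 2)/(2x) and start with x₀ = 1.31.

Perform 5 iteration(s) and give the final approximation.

Equation: x² - 2 = 0
Fixed-point form: x = (x² + 2)/(2x)
x₀ = 1.31

x_1 = g(1.310000) = 1.418359
x_2 = g(1.418359) = 1.414220
x_3 = g(1.414220) = 1.414214
x_4 = g(1.414214) = 1.414214
x_5 = g(1.414214) = 1.414214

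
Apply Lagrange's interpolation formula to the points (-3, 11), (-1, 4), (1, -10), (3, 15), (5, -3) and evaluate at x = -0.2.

Lagrange interpolation formula:
P(x) = Σ yᵢ × Lᵢ(x)
where Lᵢ(x) = Π_{j≠i} (x - xⱼ)/(xᵢ - xⱼ)

L_0(-0.2) = (-0.2 - (-1))/(-3 - (-1)) × (-0.2 - 1)/(-3 - 1) × (-0.2 - 3)/(-3 - 3) × (-0.2 - 5)/(-3 - 5) = -0.041600
L_1(-0.2) = (-0.2 - (-3))/(-1 - (-3)) × (-0.2 - 1)/(-1 - 1) × (-0.2 - 3)/(-1 - 3) × (-0.2 - 5)/(-1 - 5) = 0.582400
L_2(-0.2) = (-0.2 - (-3))/(1 - (-3)) × (-0.2 - (-1))/(1 - (-1)) × (-0.2 - 3)/(1 - 3) × (-0.2 - 5)/(1 - 5) = 0.582400
L_3(-0.2) = (-0.2 - (-3))/(3 - (-3)) × (-0.2 - (-1))/(3 - (-1)) × (-0.2 - 1)/(3 - 1) × (-0.2 - 5)/(3 - 5) = -0.145600
L_4(-0.2) = (-0.2 - (-3))/(5 - (-3)) × (-0.2 - (-1))/(5 - (-1)) × (-0.2 - 1)/(5 - 1) × (-0.2 - 3)/(5 - 3) = 0.022400

P(-0.2) = 11×L_0(-0.2) + 4×L_1(-0.2) + (-10)×L_2(-0.2) + 15×L_3(-0.2) + (-3)×L_4(-0.2)
P(-0.2) = -6.203200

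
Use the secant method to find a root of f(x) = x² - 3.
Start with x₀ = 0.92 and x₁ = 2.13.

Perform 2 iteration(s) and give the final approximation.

f(x) = x² - 3
x₀ = 0.92, x₁ = 2.13

Secant formula: x_{n+1} = x_n - f(x_n)(x_n - x_{n-1})/(f(x_n) - f(x_{n-1}))

Iteration 1:
  f(0.920000) = -2.153600
  f(2.130000) = 1.536900
  x_2 = 2.130000 - 1.536900×(2.130000 - 0.920000)/(1.536900 - (-2.153600))
       = 1.626098
Iteration 2:
  f(2.130000) = 1.536900
  f(1.626098) = -0.355804
  x_3 = 1.626098 - (-0.355804)×(1.626098 - 2.130000)/(-0.355804 - 1.536900)
       = 1.720825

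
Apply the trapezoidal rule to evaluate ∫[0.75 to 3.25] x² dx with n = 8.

f(x) = x²
a = 0.75, b = 3.25, n = 8
h = (b - a)/n = 0.312500

Trapezoidal rule: (h/2)[f(x₀) + 2f(x₁) + 2f(x₂) + ... + f(xₙ)]

x_0 = 0.7500, f(x_0) = 0.562500, coefficient = 1
x_1 = 1.0625, f(x_1) = 1.128906, coefficient = 2
x_2 = 1.3750, f(x_2) = 1.890625, coefficient = 2
x_3 = 1.6875, f(x_3) = 2.847656, coefficient = 2
x_4 = 2.0000, f(x_4) = 4.000000, coefficient = 2
x_5 = 2.3125, f(x_5) = 5.347656, coefficient = 2
x_6 = 2.6250, f(x_6) = 6.890625, coefficient = 2
x_7 = 2.9375, f(x_7) = 8.628906, coefficient = 2
x_8 = 3.2500, f(x_8) = 10.562500, coefficient = 1

I ≈ (0.312500/2) × 72.593750 = 11.342773
Exact value: 11.302083
Error: 0.040690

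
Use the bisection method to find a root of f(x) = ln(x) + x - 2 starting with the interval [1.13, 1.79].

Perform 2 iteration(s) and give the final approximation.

f(x) = ln(x) + x - 2
Initial interval: [1.13, 1.79]

Iteration 1:
  c_1 = (1.130000 + 1.790000)/2 = 1.460000
  f(c_1) = f(1.460000) = -0.161564
  f(a) × f(c) ≥ 0, new interval: [1.460000, 1.790000]
Iteration 2:
  c_2 = (1.460000 + 1.790000)/2 = 1.625000
  f(c_2) = f(1.625000) = 0.110508
  f(a) × f(c) < 0, new interval: [1.460000, 1.625000]

After 2 iteration(s), the approximation is c_2 = 1.625000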